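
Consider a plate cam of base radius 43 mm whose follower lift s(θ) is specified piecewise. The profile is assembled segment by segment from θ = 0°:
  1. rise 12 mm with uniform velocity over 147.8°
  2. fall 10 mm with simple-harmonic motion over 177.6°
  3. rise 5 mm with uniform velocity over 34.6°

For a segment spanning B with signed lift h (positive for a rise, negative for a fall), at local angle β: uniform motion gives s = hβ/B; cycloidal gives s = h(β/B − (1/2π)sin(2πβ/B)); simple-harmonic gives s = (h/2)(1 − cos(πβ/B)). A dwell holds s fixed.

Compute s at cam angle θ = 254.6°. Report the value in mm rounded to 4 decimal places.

seg 1 [0°–147.8°] uniform, h=12: full span → s += 12 → s = 12.0000
seg 2 [147.8°–325.4°] simple-harmonic, h=-10: θ=254.6° here. β=106.8, B=177.6. -10/2·(1 − cos(π·0.6014)) = -6.5653 → s = 5.4347

5.4347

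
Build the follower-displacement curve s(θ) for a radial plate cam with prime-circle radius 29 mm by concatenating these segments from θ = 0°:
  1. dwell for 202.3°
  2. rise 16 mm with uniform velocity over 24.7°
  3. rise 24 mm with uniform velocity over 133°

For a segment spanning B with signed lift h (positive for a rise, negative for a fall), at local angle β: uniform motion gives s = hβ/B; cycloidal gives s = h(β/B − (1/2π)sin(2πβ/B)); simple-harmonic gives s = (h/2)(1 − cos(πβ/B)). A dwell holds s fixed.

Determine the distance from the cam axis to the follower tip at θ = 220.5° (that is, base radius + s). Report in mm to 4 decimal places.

seg 1 [0°–202.3°] dwell: s stays 0.0000
seg 2 [202.3°–227°] uniform, h=16: θ=220.5° here. β=18.2, B=24.7. 16·18.2/24.7 = 11.7895 → s = 11.7895
radial distance = base radius + s = 29 + 11.7895 = 40.7895

40.7895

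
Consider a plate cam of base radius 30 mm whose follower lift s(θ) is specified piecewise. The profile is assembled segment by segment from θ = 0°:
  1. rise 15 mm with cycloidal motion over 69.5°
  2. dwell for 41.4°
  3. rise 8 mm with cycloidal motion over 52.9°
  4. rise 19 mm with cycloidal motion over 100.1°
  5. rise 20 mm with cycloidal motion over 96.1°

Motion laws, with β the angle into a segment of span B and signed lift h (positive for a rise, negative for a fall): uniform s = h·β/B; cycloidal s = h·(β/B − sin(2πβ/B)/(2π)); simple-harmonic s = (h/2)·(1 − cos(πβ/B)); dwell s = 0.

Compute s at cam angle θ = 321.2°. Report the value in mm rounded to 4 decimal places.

seg 1 [0°–69.5°] cycloidal, h=15: full span → s += 15 → s = 15.0000
seg 2 [69.5°–110.9°] dwell: s stays 15.0000
seg 3 [110.9°–163.8°] cycloidal, h=8: full span → s += 8 → s = 23.0000
seg 4 [163.8°–263.9°] cycloidal, h=19: full span → s += 19 → s = 42.0000
seg 5 [263.9°–360°] cycloidal, h=20: θ=321.2° here. β=57.3, B=96.1. 20·(0.5963 − sin(2π·0.5963)/(2π)) = 13.7349 → s = 55.7349

55.7349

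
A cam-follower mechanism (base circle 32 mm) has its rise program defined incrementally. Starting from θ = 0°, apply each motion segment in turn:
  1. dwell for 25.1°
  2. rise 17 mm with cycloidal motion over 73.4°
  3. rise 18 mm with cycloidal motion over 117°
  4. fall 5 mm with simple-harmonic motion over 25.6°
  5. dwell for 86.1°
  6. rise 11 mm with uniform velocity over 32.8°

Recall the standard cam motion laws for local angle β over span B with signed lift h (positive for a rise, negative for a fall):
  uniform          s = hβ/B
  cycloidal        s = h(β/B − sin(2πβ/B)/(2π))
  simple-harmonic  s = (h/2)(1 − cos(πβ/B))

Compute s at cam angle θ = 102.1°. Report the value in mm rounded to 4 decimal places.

seg 1 [0°–25.1°] dwell: s stays 0.0000
seg 2 [25.1°–98.5°] cycloidal, h=17: full span → s += 17 → s = 17.0000
seg 3 [98.5°–215.5°] cycloidal, h=18: θ=102.1° here. β=3.6, B=117. 18·(0.0308 − sin(2π·0.0308)/(2π)) = 0.0034 → s = 17.0034

17.0034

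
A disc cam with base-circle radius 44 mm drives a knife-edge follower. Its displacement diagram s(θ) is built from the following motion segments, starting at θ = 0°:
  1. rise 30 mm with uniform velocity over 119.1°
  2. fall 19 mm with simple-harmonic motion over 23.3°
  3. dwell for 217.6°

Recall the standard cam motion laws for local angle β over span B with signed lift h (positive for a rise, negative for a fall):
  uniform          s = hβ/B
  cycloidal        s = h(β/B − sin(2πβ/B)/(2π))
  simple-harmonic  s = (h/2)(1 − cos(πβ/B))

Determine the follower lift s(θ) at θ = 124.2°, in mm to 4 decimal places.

seg 1 [0°–119.1°] uniform, h=30: full span → s += 30 → s = 30.0000
seg 2 [119.1°–142.4°] simple-harmonic, h=-19: θ=124.2° here. β=5.1, B=23.3. -19/2·(1 − cos(π·0.2189)) = -2.1589 → s = 27.8411

27.8411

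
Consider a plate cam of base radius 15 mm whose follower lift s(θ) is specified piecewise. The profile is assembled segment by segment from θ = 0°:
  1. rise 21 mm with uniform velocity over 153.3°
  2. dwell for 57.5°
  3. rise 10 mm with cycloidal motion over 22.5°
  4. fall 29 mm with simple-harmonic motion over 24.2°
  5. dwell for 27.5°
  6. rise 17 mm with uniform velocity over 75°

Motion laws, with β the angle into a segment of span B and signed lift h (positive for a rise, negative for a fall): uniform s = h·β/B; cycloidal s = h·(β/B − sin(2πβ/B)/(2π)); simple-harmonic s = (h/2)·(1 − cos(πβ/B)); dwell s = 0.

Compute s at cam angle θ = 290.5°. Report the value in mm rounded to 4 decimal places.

seg 1 [0°–153.3°] uniform, h=21: full span → s += 21 → s = 21.0000
seg 2 [153.3°–210.8°] dwell: s stays 21.0000
seg 3 [210.8°–233.3°] cycloidal, h=10: full span → s += 10 → s = 31.0000
seg 4 [233.3°–257.5°] simple-harmonic, h=-29: full span → s += -29 → s = 2.0000
seg 5 [257.5°–285°] dwell: s stays 2.0000
seg 6 [285°–360°] uniform, h=17: θ=290.5° here. β=5.5, B=75. 17·5.5/75 = 1.2467 → s = 3.2467

3.2467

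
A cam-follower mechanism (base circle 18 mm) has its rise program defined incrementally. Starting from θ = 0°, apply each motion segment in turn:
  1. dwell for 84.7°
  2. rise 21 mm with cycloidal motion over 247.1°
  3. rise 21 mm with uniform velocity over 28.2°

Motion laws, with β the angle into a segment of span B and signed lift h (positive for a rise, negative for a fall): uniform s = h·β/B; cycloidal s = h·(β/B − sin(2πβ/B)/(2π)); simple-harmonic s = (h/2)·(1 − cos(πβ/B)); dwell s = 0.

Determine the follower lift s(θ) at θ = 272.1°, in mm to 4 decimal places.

seg 1 [0°–84.7°] dwell: s stays 0.0000
seg 2 [84.7°–331.8°] cycloidal, h=21: θ=272.1° here. β=187.4, B=247.1. 21·(0.7584 − sin(2π·0.7584)/(2π)) = 19.2639 → s = 19.2639

19.2639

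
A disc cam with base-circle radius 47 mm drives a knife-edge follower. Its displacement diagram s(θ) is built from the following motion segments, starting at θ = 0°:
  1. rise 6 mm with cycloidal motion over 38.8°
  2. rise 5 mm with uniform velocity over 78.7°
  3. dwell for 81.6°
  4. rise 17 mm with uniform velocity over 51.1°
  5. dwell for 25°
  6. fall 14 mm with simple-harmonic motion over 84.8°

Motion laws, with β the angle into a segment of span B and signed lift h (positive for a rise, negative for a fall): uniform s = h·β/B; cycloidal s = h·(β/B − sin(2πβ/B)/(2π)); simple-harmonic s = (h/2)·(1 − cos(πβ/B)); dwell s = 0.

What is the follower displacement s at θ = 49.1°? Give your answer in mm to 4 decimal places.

seg 1 [0°–38.8°] cycloidal, h=6: full span → s += 6 → s = 6.0000
seg 2 [38.8°–117.5°] uniform, h=5: θ=49.1° here. β=10.3, B=78.7. 5·10.3/78.7 = 0.6544 → s = 6.6544

6.6544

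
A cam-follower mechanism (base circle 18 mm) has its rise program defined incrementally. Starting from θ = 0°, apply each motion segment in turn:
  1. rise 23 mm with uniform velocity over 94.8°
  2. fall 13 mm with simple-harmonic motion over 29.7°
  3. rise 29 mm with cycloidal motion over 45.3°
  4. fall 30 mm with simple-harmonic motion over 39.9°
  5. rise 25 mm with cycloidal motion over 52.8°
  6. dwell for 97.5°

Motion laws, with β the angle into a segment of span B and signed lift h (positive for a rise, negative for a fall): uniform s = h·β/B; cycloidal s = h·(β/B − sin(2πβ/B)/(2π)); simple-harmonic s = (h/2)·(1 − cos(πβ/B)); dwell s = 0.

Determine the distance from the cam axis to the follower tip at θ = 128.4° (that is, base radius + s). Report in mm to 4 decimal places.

seg 1 [0°–94.8°] uniform, h=23: full span → s += 23 → s = 23.0000
seg 2 [94.8°–124.5°] simple-harmonic, h=-13: full span → s += -13 → s = 10.0000
seg 3 [124.5°–169.8°] cycloidal, h=29: θ=128.4° here. β=3.9, B=45.3. 29·(0.0861 − sin(2π·0.0861)/(2π)) = 0.1200 → s = 10.1200
radial distance = base radius + s = 18 + 10.1200 = 28.1200

28.1200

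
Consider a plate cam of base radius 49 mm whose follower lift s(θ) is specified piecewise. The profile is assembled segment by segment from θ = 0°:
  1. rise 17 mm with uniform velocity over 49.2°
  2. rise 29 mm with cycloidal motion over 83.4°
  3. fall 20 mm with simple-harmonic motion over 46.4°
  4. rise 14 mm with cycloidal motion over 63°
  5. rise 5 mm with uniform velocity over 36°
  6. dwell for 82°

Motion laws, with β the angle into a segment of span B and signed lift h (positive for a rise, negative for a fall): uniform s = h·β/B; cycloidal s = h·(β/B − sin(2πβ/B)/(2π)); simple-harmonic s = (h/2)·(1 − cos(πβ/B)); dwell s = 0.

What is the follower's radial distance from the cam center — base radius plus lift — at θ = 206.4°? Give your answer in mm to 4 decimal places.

seg 1 [0°–49.2°] uniform, h=17: full span → s += 17 → s = 17.0000
seg 2 [49.2°–132.6°] cycloidal, h=29: full span → s += 29 → s = 46.0000
seg 3 [132.6°–179°] simple-harmonic, h=-20: full span → s += -20 → s = 26.0000
seg 4 [179°–242°] cycloidal, h=14: θ=206.4° here. β=27.4, B=63. 14·(0.4349 − sin(2π·0.4349)/(2π)) = 5.2030 → s = 31.2030
radial distance = base radius + s = 49 + 31.2030 = 80.2030

80.2030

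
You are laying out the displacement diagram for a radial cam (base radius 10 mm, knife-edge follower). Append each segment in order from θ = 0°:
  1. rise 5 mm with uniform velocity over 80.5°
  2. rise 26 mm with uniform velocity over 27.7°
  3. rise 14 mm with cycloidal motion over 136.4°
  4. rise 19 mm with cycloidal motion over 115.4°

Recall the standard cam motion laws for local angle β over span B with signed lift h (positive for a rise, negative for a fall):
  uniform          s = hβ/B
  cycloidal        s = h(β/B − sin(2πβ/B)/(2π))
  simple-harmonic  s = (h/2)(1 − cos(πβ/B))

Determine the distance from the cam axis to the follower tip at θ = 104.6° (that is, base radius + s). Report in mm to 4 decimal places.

seg 1 [0°–80.5°] uniform, h=5: full span → s += 5 → s = 5.0000
seg 2 [80.5°–108.2°] uniform, h=26: θ=104.6° here. β=24.1, B=27.7. 26·24.1/27.7 = 22.6209 → s = 27.6209
radial distance = base radius + s = 10 + 27.6209 = 37.6209

37.6209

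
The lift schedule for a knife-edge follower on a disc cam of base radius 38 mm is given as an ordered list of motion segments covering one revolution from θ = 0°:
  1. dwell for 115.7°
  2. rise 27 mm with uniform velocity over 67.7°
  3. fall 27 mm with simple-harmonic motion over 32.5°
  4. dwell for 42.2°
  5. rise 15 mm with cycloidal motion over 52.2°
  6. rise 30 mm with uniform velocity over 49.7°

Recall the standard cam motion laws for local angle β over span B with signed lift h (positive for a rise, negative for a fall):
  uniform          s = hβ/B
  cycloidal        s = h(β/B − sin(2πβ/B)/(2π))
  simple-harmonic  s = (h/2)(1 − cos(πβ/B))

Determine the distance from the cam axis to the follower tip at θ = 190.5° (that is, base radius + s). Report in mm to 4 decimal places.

seg 1 [0°–115.7°] dwell: s stays 0.0000
seg 2 [115.7°–183.4°] uniform, h=27: full span → s += 27 → s = 27.0000
seg 3 [183.4°–215.9°] simple-harmonic, h=-27: θ=190.5° here. β=7.1, B=32.5. -27/2·(1 − cos(π·0.2185)) = -3.0566 → s = 23.9434
radial distance = base radius + s = 38 + 23.9434 = 61.9434

61.9434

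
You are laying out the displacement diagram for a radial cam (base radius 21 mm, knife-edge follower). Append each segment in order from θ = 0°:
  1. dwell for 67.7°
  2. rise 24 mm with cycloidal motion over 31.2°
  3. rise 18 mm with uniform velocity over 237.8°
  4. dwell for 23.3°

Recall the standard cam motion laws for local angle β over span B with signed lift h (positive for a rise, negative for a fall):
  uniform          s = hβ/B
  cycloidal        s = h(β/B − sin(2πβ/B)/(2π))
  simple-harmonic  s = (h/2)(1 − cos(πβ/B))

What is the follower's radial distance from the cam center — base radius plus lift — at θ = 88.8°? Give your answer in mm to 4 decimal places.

seg 1 [0°–67.7°] dwell: s stays 0.0000
seg 2 [67.7°–98.9°] cycloidal, h=24: θ=88.8° here. β=21.1, B=31.2. 24·(0.6763 − sin(2π·0.6763)/(2π)) = 19.6480 → s = 19.6480
radial distance = base radius + s = 21 + 19.6480 = 40.6480

40.6480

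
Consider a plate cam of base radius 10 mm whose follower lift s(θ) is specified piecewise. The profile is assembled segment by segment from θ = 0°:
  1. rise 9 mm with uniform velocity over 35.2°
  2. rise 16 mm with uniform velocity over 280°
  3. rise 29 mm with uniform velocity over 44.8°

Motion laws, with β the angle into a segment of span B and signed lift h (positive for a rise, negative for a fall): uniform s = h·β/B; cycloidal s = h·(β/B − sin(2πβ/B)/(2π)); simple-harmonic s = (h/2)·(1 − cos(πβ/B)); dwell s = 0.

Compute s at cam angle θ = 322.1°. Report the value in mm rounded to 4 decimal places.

seg 1 [0°–35.2°] uniform, h=9: full span → s += 9 → s = 9.0000
seg 2 [35.2°–315.2°] uniform, h=16: full span → s += 16 → s = 25.0000
seg 3 [315.2°–360°] uniform, h=29: θ=322.1° here. β=6.9, B=44.8. 29·6.9/44.8 = 4.4665 → s = 29.4665

29.4665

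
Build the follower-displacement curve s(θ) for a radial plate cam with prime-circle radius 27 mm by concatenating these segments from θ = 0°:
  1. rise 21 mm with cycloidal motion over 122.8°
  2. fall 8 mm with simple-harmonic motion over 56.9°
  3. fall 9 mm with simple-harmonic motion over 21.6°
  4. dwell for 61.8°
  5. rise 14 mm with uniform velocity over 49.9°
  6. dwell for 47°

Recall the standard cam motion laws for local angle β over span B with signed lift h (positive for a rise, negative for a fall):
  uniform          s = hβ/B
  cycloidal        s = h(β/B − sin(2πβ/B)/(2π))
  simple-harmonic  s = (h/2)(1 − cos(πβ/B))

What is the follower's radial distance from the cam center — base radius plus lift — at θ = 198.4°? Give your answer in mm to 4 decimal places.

seg 1 [0°–122.8°] cycloidal, h=21: full span → s += 21 → s = 21.0000
seg 2 [122.8°–179.7°] simple-harmonic, h=-8: full span → s += -8 → s = 13.0000
seg 3 [179.7°–201.3°] simple-harmonic, h=-9: θ=198.4° here. β=18.7, B=21.6. -9/2·(1 − cos(π·0.8657)) = -8.6056 → s = 4.3944
radial distance = base radius + s = 27 + 4.3944 = 31.3944

31.3944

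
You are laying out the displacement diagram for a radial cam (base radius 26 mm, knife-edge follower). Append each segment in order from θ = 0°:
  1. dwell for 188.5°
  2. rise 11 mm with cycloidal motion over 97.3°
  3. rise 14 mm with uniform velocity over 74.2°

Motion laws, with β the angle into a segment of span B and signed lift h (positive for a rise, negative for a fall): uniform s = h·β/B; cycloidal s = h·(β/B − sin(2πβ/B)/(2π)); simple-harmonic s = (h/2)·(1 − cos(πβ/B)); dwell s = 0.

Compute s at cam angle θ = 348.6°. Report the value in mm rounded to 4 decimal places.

seg 1 [0°–188.5°] dwell: s stays 0.0000
seg 2 [188.5°–285.8°] cycloidal, h=11: full span → s += 11 → s = 11.0000
seg 3 [285.8°–360°] uniform, h=14: θ=348.6° here. β=62.8, B=74.2. 14·62.8/74.2 = 11.8491 → s = 22.8491

22.8491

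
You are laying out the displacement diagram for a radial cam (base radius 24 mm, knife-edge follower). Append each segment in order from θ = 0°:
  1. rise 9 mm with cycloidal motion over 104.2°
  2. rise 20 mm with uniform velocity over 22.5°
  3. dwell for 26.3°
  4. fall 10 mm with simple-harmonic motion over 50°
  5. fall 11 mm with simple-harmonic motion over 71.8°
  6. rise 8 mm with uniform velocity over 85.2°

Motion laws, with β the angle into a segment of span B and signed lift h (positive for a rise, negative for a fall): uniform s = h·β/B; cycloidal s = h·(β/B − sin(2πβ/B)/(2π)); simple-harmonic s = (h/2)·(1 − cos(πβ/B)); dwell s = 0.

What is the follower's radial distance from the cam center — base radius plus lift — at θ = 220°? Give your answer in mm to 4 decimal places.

seg 1 [0°–104.2°] cycloidal, h=9: full span → s += 9 → s = 9.0000
seg 2 [104.2°–126.7°] uniform, h=20: full span → s += 20 → s = 29.0000
seg 3 [126.7°–153°] dwell: s stays 29.0000
seg 4 [153°–203°] simple-harmonic, h=-10: full span → s += -10 → s = 19.0000
seg 5 [203°–274.8°] simple-harmonic, h=-11: θ=220° here. β=17, B=71.8. -11/2·(1 − cos(π·0.2368)) = -1.4527 → s = 17.5473
radial distance = base radius + s = 24 + 17.5473 = 41.5473

41.5473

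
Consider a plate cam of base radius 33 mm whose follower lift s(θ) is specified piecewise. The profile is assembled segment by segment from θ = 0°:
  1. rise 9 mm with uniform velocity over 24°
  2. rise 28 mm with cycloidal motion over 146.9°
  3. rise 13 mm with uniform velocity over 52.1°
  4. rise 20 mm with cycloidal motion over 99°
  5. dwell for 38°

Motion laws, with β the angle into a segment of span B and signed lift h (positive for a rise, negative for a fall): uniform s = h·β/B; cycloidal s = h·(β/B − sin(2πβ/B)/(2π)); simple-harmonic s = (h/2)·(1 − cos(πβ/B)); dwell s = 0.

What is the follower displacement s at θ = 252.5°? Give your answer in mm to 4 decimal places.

seg 1 [0°–24°] uniform, h=9: full span → s += 9 → s = 9.0000
seg 2 [24°–170.9°] cycloidal, h=28: full span → s += 28 → s = 37.0000
seg 3 [170.9°–223°] uniform, h=13: full span → s += 13 → s = 50.0000
seg 4 [223°–322°] cycloidal, h=20: θ=252.5° here. β=29.5, B=99. 20·(0.2980 − sin(2π·0.2980)/(2π)) = 2.9200 → s = 52.9200

52.9200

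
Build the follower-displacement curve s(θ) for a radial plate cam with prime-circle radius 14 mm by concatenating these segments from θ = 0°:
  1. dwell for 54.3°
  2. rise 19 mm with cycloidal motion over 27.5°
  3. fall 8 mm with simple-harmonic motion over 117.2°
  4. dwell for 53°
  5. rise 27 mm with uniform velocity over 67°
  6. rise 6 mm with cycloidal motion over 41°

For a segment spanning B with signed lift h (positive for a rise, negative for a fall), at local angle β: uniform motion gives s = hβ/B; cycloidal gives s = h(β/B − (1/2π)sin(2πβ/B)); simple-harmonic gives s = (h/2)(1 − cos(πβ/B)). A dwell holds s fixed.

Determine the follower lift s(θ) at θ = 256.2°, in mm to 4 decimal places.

seg 1 [0°–54.3°] dwell: s stays 0.0000
seg 2 [54.3°–81.8°] cycloidal, h=19: full span → s += 19 → s = 19.0000
seg 3 [81.8°–199°] simple-harmonic, h=-8: full span → s += -8 → s = 11.0000
seg 4 [199°–252°] dwell: s stays 11.0000
seg 5 [252°–319°] uniform, h=27: θ=256.2° here. β=4.2, B=67. 27·4.2/67 = 1.6925 → s = 12.6925

12.6925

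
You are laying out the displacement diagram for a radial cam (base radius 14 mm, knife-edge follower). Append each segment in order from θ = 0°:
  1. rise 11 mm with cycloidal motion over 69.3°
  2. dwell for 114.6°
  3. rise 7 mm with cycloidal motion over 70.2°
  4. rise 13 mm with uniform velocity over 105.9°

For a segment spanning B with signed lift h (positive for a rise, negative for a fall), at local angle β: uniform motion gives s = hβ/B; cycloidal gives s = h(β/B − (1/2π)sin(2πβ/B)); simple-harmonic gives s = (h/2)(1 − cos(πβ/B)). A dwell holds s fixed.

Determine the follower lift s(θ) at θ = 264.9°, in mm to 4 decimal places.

seg 1 [0°–69.3°] cycloidal, h=11: full span → s += 11 → s = 11.0000
seg 2 [69.3°–183.9°] dwell: s stays 11.0000
seg 3 [183.9°–254.1°] cycloidal, h=7: full span → s += 7 → s = 18.0000
seg 4 [254.1°–360°] uniform, h=13: θ=264.9° here. β=10.8, B=105.9. 13·10.8/105.9 = 1.3258 → s = 19.3258

19.3258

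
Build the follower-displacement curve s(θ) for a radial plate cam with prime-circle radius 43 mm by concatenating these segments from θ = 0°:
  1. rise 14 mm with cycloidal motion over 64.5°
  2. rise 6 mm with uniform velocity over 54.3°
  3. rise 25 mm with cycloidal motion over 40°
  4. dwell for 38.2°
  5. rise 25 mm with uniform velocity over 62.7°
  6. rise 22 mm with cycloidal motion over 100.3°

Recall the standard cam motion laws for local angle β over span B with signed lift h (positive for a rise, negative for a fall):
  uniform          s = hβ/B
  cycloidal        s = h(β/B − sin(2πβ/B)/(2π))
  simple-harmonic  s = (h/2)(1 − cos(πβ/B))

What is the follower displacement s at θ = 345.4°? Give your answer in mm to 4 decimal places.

seg 1 [0°–64.5°] cycloidal, h=14: full span → s += 14 → s = 14.0000
seg 2 [64.5°–118.8°] uniform, h=6: full span → s += 6 → s = 20.0000
seg 3 [118.8°–158.8°] cycloidal, h=25: full span → s += 25 → s = 45.0000
seg 4 [158.8°–197°] dwell: s stays 45.0000
seg 5 [197°–259.7°] uniform, h=25: full span → s += 25 → s = 70.0000
seg 6 [259.7°–360°] cycloidal, h=22: θ=345.4° here. β=85.7, B=100.3. 22·(0.8544 − sin(2π·0.8544)/(2π)) = 21.5718 → s = 91.5718

91.5718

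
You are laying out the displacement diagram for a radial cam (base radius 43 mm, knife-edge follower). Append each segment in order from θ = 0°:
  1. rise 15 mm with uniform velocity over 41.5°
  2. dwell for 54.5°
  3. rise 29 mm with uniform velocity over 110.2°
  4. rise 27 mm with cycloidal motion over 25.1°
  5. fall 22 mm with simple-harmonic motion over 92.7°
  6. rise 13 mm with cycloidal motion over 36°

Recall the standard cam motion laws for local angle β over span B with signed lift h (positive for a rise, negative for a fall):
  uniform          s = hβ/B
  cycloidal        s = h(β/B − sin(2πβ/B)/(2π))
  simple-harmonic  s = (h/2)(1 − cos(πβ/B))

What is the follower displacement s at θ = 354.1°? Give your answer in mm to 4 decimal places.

seg 1 [0°–41.5°] uniform, h=15: full span → s += 15 → s = 15.0000
seg 2 [41.5°–96°] dwell: s stays 15.0000
seg 3 [96°–206.2°] uniform, h=29: full span → s += 29 → s = 44.0000
seg 4 [206.2°–231.3°] cycloidal, h=27: full span → s += 27 → s = 71.0000
seg 5 [231.3°–324°] simple-harmonic, h=-22: full span → s += -22 → s = 49.0000
seg 6 [324°–360°] cycloidal, h=13: θ=354.1° here. β=30.1, B=36. 13·(0.8361 − sin(2π·0.8361)/(2π)) = 12.6429 → s = 61.6429

61.6429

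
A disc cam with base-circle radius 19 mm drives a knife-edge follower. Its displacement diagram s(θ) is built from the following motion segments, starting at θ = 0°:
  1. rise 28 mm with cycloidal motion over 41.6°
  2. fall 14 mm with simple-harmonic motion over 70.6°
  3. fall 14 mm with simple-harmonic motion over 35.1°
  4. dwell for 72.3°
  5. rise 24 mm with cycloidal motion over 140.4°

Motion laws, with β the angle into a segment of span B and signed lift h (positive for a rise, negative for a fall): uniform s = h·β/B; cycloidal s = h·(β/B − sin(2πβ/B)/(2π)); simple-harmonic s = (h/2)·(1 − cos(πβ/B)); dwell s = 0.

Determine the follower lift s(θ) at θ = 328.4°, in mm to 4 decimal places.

seg 1 [0°–41.6°] cycloidal, h=28: full span → s += 28 → s = 28.0000
seg 2 [41.6°–112.2°] simple-harmonic, h=-14: full span → s += -14 → s = 14.0000
seg 3 [112.2°–147.3°] simple-harmonic, h=-14: full span → s += -14 → s = 0.0000
seg 4 [147.3°–219.6°] dwell: s stays 0.0000
seg 5 [219.6°–360°] cycloidal, h=24: θ=328.4° here. β=108.8, B=140.4. 24·(0.7749 − sin(2π·0.7749)/(2π)) = 22.3712 → s = 22.3712

22.3712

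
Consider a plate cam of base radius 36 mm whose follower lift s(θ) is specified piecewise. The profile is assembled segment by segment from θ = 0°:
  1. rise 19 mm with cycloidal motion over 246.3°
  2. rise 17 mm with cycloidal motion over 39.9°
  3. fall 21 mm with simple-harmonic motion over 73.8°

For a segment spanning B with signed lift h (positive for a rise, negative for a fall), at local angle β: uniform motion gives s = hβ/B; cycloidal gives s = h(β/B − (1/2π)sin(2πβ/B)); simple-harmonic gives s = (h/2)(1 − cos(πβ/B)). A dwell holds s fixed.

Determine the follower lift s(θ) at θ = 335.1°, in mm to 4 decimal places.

seg 1 [0°–246.3°] cycloidal, h=19: full span → s += 19 → s = 19.0000
seg 2 [246.3°–286.2°] cycloidal, h=17: full span → s += 17 → s = 36.0000
seg 3 [286.2°–360°] simple-harmonic, h=-21: θ=335.1° here. β=48.9, B=73.8. -21/2·(1 − cos(π·0.6626)) = -15.6334 → s = 20.3666

20.3666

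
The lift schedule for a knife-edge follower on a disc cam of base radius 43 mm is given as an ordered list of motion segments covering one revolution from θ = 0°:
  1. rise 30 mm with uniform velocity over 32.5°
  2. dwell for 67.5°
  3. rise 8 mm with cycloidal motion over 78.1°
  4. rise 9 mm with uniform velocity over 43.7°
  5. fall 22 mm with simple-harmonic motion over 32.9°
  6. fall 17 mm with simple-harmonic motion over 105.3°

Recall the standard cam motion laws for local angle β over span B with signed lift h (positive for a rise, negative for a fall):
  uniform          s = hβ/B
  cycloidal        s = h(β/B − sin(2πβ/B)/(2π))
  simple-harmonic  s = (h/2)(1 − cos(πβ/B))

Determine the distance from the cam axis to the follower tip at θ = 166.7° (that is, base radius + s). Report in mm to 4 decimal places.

seg 1 [0°–32.5°] uniform, h=30: full span → s += 30 → s = 30.0000
seg 2 [32.5°–100°] dwell: s stays 30.0000
seg 3 [100°–178.1°] cycloidal, h=8: θ=166.7° here. β=66.7, B=78.1. 8·(0.8540 − sin(2π·0.8540)/(2π)) = 7.8430 → s = 37.8430
radial distance = base radius + s = 43 + 37.8430 = 80.8430

80.8430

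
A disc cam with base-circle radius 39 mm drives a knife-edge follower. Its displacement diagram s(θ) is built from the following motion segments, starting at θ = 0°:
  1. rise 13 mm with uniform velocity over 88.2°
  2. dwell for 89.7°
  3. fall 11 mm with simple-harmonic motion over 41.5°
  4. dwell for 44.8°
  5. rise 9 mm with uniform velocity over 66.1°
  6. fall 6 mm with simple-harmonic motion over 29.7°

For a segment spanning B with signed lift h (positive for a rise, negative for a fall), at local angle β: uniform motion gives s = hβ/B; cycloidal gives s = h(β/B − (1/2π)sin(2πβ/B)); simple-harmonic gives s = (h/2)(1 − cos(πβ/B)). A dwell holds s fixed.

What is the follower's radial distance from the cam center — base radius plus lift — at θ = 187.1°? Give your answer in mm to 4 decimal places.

seg 1 [0°–88.2°] uniform, h=13: full span → s += 13 → s = 13.0000
seg 2 [88.2°–177.9°] dwell: s stays 13.0000
seg 3 [177.9°–219.4°] simple-harmonic, h=-11: θ=187.1° here. β=9.2, B=41.5. -11/2·(1 − cos(π·0.2217)) = -1.2808 → s = 11.7192
radial distance = base radius + s = 39 + 11.7192 = 50.7192

50.7192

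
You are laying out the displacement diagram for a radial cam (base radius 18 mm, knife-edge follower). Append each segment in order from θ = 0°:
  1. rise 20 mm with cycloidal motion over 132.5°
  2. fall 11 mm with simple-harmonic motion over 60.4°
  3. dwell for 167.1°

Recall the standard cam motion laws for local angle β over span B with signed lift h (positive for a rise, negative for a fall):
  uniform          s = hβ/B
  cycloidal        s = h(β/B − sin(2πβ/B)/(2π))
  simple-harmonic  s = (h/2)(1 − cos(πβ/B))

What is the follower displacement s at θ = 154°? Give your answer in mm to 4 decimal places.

seg 1 [0°–132.5°] cycloidal, h=20: full span → s += 20 → s = 20.0000
seg 2 [132.5°–192.9°] simple-harmonic, h=-11: θ=154° here. β=21.5, B=60.4. -11/2·(1 − cos(π·0.3560)) = -3.0952 → s = 16.9048

16.9048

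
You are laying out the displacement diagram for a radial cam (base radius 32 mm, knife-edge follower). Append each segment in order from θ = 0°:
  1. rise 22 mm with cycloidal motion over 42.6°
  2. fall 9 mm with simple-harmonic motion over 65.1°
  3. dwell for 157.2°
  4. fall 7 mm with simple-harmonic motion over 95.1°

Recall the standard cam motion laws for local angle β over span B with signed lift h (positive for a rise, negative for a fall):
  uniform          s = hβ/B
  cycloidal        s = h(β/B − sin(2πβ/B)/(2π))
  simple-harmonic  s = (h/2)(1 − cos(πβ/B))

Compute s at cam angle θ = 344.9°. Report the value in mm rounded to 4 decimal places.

seg 1 [0°–42.6°] cycloidal, h=22: full span → s += 22 → s = 22.0000
seg 2 [42.6°–107.7°] simple-harmonic, h=-9: full span → s += -9 → s = 13.0000
seg 3 [107.7°–264.9°] dwell: s stays 13.0000
seg 4 [264.9°–360°] simple-harmonic, h=-7: θ=344.9° here. β=80, B=95.1. -7/2·(1 − cos(π·0.8412)) = -6.5735 → s = 6.4265

6.4265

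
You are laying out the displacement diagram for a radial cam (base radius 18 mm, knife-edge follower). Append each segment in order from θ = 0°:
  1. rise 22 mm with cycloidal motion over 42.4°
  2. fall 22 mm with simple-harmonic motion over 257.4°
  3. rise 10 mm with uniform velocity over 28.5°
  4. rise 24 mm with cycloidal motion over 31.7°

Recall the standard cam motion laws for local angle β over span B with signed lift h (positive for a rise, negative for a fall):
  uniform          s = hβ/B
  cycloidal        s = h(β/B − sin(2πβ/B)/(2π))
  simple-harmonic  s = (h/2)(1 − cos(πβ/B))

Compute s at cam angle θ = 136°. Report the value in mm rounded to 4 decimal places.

seg 1 [0°–42.4°] cycloidal, h=22: full span → s += 22 → s = 22.0000
seg 2 [42.4°–299.8°] simple-harmonic, h=-22: θ=136° here. β=93.6, B=257.4. -22/2·(1 − cos(π·0.3636)) = -6.4304 → s = 15.5696

15.5696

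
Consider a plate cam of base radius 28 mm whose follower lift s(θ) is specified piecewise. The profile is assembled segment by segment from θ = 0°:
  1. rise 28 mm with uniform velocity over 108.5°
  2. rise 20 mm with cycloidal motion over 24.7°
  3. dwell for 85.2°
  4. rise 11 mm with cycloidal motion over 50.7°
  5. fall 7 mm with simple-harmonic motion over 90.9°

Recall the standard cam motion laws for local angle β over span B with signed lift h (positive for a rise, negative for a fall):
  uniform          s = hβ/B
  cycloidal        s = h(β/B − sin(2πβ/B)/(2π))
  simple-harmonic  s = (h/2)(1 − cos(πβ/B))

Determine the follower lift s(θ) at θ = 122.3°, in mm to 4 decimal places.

seg 1 [0°–108.5°] uniform, h=28: full span → s += 28 → s = 28.0000
seg 2 [108.5°–133.2°] cycloidal, h=20: θ=122.3° here. β=13.8, B=24.7. 20·(0.5587 − sin(2π·0.5587)/(2π)) = 12.3217 → s = 40.3217

40.3217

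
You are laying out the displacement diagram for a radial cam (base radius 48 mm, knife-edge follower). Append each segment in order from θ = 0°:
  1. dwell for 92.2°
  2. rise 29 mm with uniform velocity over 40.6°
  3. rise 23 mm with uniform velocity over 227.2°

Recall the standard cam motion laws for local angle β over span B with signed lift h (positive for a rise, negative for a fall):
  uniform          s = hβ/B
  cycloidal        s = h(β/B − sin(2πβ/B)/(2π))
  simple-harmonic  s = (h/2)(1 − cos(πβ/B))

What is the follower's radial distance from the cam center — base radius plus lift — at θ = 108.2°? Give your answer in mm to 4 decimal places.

seg 1 [0°–92.2°] dwell: s stays 0.0000
seg 2 [92.2°–132.8°] uniform, h=29: θ=108.2° here. β=16, B=40.6. 29·16/40.6 = 11.4286 → s = 11.4286
radial distance = base radius + s = 48 + 11.4286 = 59.4286

59.4286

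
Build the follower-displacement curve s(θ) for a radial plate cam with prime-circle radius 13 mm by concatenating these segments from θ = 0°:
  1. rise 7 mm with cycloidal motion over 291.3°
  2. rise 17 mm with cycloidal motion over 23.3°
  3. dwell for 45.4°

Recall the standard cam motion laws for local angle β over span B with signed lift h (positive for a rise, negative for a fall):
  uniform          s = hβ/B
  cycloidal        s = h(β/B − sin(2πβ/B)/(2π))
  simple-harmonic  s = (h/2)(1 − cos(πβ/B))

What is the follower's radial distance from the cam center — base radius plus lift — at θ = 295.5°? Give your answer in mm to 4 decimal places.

seg 1 [0°–291.3°] cycloidal, h=7: full span → s += 7 → s = 7.0000
seg 2 [291.3°–314.6°] cycloidal, h=17: θ=295.5° here. β=4.2, B=23.3. 17·(0.1803 − sin(2π·0.1803)/(2π)) = 0.6144 → s = 7.6144
radial distance = base radius + s = 13 + 7.6144 = 20.6144

20.6144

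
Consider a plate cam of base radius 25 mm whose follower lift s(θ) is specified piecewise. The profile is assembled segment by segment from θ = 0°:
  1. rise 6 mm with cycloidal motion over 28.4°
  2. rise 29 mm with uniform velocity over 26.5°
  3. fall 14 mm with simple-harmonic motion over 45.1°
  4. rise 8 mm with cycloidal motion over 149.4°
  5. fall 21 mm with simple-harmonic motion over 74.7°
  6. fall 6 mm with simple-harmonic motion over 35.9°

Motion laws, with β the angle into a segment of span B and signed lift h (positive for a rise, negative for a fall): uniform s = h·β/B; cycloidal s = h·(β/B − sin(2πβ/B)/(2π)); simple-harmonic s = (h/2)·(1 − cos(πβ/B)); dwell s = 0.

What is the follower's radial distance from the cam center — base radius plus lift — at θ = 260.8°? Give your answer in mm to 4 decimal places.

seg 1 [0°–28.4°] cycloidal, h=6: full span → s += 6 → s = 6.0000
seg 2 [28.4°–54.9°] uniform, h=29: full span → s += 29 → s = 35.0000
seg 3 [54.9°–100°] simple-harmonic, h=-14: full span → s += -14 → s = 21.0000
seg 4 [100°–249.4°] cycloidal, h=8: full span → s += 8 → s = 29.0000
seg 5 [249.4°–324.1°] simple-harmonic, h=-21: θ=260.8° here. β=11.4, B=74.7. -21/2·(1 − cos(π·0.1526)) = -1.1838 → s = 27.8162
radial distance = base radius + s = 25 + 27.8162 = 52.8162

52.8162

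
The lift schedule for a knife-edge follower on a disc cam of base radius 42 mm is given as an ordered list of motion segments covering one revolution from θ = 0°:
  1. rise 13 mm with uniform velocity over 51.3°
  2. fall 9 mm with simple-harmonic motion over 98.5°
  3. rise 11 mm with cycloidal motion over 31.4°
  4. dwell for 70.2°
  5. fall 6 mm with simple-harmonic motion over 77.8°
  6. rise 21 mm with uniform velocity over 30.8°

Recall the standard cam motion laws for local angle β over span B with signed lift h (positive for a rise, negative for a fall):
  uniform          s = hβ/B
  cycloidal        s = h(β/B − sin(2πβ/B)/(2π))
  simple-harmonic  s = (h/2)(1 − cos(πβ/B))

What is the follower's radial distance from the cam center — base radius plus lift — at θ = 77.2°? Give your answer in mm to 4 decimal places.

seg 1 [0°–51.3°] uniform, h=13: full span → s += 13 → s = 13.0000
seg 2 [51.3°–149.8°] simple-harmonic, h=-9: θ=77.2° here. β=25.9, B=98.5. -9/2·(1 − cos(π·0.2629)) = -1.4500 → s = 11.5500
radial distance = base radius + s = 42 + 11.5500 = 53.5500

53.5500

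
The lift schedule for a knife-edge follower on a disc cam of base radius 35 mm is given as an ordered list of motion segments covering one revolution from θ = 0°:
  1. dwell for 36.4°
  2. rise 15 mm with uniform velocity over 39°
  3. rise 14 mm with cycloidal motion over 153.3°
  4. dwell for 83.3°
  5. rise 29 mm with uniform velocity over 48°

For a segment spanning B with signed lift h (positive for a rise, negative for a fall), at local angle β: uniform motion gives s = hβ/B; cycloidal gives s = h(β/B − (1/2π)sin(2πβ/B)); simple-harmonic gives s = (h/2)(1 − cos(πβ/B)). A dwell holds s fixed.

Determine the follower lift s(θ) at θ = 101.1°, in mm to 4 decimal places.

seg 1 [0°–36.4°] dwell: s stays 0.0000
seg 2 [36.4°–75.4°] uniform, h=15: full span → s += 15 → s = 15.0000
seg 3 [75.4°–228.7°] cycloidal, h=14: θ=101.1° here. β=25.7, B=153.3. 14·(0.1676 − sin(2π·0.1676)/(2π)) = 0.4106 → s = 15.4106

15.4106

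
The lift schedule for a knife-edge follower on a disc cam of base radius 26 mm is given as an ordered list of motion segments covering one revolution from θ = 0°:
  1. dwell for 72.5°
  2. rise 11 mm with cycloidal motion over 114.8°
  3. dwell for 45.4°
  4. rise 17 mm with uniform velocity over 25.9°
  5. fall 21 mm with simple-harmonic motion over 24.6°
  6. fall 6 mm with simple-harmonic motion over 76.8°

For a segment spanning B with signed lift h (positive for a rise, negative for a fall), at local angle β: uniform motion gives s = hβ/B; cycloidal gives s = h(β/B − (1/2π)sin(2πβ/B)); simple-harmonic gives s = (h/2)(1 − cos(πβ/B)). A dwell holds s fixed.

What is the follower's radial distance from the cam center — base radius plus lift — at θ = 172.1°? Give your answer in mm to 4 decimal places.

seg 1 [0°–72.5°] dwell: s stays 0.0000
seg 2 [72.5°–187.3°] cycloidal, h=11: θ=172.1° here. β=99.6, B=114.8. 11·(0.8676 − sin(2π·0.8676)/(2π)) = 10.8377 → s = 10.8377
radial distance = base radius + s = 26 + 10.8377 = 36.8377

36.8377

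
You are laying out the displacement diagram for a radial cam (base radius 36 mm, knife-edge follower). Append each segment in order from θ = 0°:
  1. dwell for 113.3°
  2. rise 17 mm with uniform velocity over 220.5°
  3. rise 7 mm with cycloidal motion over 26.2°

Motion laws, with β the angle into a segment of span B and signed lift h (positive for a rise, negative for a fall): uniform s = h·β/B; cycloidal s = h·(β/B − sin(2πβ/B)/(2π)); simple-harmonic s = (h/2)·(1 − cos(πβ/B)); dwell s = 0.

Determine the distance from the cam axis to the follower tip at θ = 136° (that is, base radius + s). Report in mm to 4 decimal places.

seg 1 [0°–113.3°] dwell: s stays 0.0000
seg 2 [113.3°–333.8°] uniform, h=17: θ=136° here. β=22.7, B=220.5. 17·22.7/220.5 = 1.7501 → s = 1.7501
radial distance = base radius + s = 36 + 1.7501 = 37.7501

37.7501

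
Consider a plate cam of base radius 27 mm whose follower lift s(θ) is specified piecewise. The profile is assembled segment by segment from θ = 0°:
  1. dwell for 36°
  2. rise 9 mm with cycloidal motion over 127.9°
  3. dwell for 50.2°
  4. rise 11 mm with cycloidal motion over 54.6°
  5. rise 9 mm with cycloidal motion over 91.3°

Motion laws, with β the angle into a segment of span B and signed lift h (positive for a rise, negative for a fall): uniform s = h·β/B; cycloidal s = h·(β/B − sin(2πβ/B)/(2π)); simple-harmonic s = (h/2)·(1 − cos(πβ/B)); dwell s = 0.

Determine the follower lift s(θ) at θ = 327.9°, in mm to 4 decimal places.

seg 1 [0°–36°] dwell: s stays 0.0000
seg 2 [36°–163.9°] cycloidal, h=9: full span → s += 9 → s = 9.0000
seg 3 [163.9°–214.1°] dwell: s stays 9.0000
seg 4 [214.1°–268.7°] cycloidal, h=11: full span → s += 11 → s = 20.0000
seg 5 [268.7°–360°] cycloidal, h=9: θ=327.9° here. β=59.2, B=91.3. 9·(0.6484 − sin(2π·0.6484)/(2π)) = 6.9861 → s = 26.9861

26.9861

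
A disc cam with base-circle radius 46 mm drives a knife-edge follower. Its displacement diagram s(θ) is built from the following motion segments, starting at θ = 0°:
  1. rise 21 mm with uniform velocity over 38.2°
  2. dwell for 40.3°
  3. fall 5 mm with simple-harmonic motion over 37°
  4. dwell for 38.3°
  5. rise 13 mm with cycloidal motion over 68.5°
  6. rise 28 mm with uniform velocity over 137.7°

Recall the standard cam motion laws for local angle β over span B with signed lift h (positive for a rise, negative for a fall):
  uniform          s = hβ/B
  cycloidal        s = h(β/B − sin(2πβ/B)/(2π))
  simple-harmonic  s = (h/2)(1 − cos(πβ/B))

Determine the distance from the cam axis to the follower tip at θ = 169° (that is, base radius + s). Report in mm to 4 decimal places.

seg 1 [0°–38.2°] uniform, h=21: full span → s += 21 → s = 21.0000
seg 2 [38.2°–78.5°] dwell: s stays 21.0000
seg 3 [78.5°–115.5°] simple-harmonic, h=-5: full span → s += -5 → s = 16.0000
seg 4 [115.5°–153.8°] dwell: s stays 16.0000
seg 5 [153.8°–222.3°] cycloidal, h=13: θ=169° here. β=15.2, B=68.5. 13·(0.2219 − sin(2π·0.2219)/(2π)) = 0.8478 → s = 16.8478
radial distance = base radius + s = 46 + 16.8478 = 62.8478

62.8478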